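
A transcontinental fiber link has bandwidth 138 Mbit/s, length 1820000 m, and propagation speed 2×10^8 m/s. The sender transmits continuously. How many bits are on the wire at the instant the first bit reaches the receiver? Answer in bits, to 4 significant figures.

1256000 bits

Propagation delay = 1820000 / 200000000 = 0.0091 s.
BDP = R × t_prop = 138000000 × 0.0091 = 1255800 bits.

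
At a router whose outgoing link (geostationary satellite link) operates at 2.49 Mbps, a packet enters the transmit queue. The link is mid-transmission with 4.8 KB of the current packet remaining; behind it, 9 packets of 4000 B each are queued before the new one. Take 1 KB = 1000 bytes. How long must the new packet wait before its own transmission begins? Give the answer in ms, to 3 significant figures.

131 ms

Each queued packet: L/R = 32000/2490000 = 12.8514 ms.
9 queued → 115.663 ms.
Plus remaining 38400 bits of current packet: 15.4217 ms.
Queuing delay = 131 ms.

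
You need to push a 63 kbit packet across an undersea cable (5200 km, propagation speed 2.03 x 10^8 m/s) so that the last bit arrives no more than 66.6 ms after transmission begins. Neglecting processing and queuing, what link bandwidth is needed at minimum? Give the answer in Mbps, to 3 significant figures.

1.54 Mbps

Propagation delay = 5200000 / 2.03e+08 = 25.6158 ms.
Transmission budget = 66.6 − 25.6158 = 40.9842 ms.
R ≥ L / t_tx = 63000 bits / 0.0409842 s = 1.54 Mbps.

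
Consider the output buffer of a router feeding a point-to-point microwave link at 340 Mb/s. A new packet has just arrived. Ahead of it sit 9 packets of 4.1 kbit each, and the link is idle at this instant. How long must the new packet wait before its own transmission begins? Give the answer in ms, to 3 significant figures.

0.109 ms

Each queued packet: L/R = 4100/340000000 = 0.0120588 ms.
9 queued → 0.108529 ms.
Queuing delay = 0.109 ms.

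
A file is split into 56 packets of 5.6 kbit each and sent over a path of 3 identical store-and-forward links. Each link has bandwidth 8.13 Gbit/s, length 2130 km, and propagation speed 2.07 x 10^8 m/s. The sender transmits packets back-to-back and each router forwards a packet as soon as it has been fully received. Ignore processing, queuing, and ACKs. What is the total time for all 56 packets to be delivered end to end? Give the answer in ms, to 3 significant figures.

Per-hop transmission t_tx = L/R = 5600/8.13e+09 = 0.000688807 ms.
Per-hop propagation t_prop = 2130000/2.07e+08 = 10.2899 ms.
Pipeline fill: first packet needs 3·t_tx to clear all hops; remaining 55 packets each add one t_tx.
Total = (3+56-1)·t_tx + 3·t_prop = 58·0.000688807 + 3·10.2899 = 30.9 ms.

30.9 ms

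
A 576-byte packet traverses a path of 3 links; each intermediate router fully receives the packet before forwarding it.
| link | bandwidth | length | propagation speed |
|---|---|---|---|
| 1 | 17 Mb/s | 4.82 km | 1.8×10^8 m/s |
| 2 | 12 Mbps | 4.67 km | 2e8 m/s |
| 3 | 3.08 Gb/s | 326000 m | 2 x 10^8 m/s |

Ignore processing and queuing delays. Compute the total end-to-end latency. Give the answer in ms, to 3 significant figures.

L = 576 × 8 = 4608 bits.
Transmission delays (L/R per hop): 0.271059, 0.384, 0.0014961 ms; sum = 0.656555 ms.
Propagation delays (d/s per hop): 0.0267778, 0.02335, 1.63 ms; sum = 1.68013 ms.
End-to-end = 2.34 ms.

2.34 ms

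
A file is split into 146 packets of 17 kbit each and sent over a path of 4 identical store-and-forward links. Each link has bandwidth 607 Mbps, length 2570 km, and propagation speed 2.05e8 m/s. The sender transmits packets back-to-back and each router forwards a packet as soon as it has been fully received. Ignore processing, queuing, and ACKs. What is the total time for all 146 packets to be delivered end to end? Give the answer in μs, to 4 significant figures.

Per-hop transmission t_tx = L/R = 17000/607000000 = 28.0066 μs.
Per-hop propagation t_prop = 2570000/2.05e+08 = 12536.6 μs.
Pipeline fill: first packet needs 4·t_tx to clear all hops; remaining 145 packets each add one t_tx.
Total = (4+146-1)·t_tx + 4·t_prop = 149·28.0066 + 4·12536.6 = 54320 μs.

54320 μs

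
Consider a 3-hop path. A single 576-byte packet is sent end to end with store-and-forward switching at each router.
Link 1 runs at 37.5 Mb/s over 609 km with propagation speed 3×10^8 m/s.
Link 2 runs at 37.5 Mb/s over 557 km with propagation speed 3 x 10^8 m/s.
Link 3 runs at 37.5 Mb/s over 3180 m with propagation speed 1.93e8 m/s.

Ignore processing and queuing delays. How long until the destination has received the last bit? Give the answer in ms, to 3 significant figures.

4.27 ms

L = 576 × 8 = 4608 bits.
Transmission delay per hop = L/R = 4608/37500000 = 0.12288 ms; 3 hops → 0.36864 ms.
Propagation delays (d/s per hop): 2.03, 1.85667, 0.0164767 ms; sum = 3.90314 ms.
End-to-end = 4.27 ms.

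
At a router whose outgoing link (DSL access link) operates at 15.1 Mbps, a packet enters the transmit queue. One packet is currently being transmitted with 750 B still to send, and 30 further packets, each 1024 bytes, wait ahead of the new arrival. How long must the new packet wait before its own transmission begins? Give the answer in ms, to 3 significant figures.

Each queued packet: L/R = 8192/15100000 = 0.542517 ms.
30 queued → 16.2755 ms.
Plus remaining 6000 bits of current packet: 0.397351 ms.
Queuing delay = 16.7 ms.

16.7 ms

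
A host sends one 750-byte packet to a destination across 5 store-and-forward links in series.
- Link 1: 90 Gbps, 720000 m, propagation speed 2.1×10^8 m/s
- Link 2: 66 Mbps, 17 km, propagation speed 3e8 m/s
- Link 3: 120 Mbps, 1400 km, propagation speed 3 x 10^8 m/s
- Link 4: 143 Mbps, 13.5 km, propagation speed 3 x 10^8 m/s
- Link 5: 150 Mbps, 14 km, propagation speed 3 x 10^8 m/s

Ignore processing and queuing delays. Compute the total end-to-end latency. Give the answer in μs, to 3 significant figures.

L = 750 × 8 = 6000 bits.
Transmission delays (L/R per hop): 0.0666667, 90.9091, 50, 41.958, 40 μs; sum = 222.934 μs.
Propagation delays (d/s per hop): 3428.57, 56.6667, 4666.67, 45, 46.6667 μs; sum = 8243.57 μs.
End-to-end = 8470 μs.

8470 μs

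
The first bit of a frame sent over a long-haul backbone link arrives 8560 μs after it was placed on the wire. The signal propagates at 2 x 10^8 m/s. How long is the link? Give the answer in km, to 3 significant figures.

1710 km

d = s × t_prop = 200000000 × 0.00856 = 1710 km.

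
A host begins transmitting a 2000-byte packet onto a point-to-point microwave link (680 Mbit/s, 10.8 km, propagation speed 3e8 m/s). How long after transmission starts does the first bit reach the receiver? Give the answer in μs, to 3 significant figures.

36.0 μs

First bit experiences only propagation delay: d/s = 10800/300000000 = 36.0 μs.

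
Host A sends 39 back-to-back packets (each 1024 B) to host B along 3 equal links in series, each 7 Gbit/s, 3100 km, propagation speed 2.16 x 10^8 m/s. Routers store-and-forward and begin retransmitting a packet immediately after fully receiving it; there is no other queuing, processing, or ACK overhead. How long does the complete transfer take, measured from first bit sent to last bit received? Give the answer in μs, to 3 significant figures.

43100 μs

Per-hop transmission t_tx = L/R = 8192/7000000000 = 1.17029 μs.
Per-hop propagation t_prop = 3100000/216000000 = 14351.9 μs.
Pipeline fill: first packet needs 3·t_tx to clear all hops; remaining 38 packets each add one t_tx.
Total = (3+39-1)·t_tx + 3·t_prop = 41·1.17029 + 3·14351.9 = 43100 μs.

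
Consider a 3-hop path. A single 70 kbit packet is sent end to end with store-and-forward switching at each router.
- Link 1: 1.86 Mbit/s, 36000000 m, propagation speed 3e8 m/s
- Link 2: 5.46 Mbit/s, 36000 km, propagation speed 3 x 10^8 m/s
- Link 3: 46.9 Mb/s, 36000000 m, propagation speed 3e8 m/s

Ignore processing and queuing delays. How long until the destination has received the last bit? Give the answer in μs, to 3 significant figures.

L = 70000 bits.
Transmission delays (L/R per hop): 37634.4, 12820.5, 1492.54 μs; sum = 51947.5 μs.
Propagation delays (d/s per hop): 120000, 120000, 120000 μs; sum = 360000 μs.
End-to-end = 412000 μs.

412000 μs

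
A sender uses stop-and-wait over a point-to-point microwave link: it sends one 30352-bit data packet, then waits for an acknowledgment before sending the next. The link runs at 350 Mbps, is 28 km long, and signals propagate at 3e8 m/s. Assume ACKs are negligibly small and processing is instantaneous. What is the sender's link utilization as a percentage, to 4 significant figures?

31.72 %

t_tx = L/R = 30352/350000000 = 8.672e-05 s.
t_prop = 28000/300000000 = 9.33333e-05 s; RTT = 0.000186667 s.
Cycle = t_tx + RTT = 0.000273387 s.
Utilization = t_tx / cycle = 8.672e-05/0.000273387 = 31.72 %.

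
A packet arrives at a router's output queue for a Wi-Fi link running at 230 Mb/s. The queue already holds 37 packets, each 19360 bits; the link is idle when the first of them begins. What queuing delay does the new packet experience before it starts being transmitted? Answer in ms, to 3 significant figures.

Each queued packet: L/R = 19360/230000000 = 0.0841739 ms.
37 queued → 3.11443 ms.
Queuing delay = 3.11 ms.

3.11 ms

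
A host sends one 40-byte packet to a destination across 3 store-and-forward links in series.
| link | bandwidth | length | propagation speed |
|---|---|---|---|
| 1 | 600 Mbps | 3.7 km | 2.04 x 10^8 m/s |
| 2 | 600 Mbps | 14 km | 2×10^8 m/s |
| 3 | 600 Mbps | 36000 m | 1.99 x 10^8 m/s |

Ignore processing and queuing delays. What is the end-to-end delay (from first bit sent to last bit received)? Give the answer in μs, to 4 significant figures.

L = 40 × 8 = 320 bits.
Transmission delay per hop = L/R = 320/600000000 = 0.533333 μs; 3 hops → 1.6 μs.
Propagation delays (d/s per hop): 18.1373, 70, 180.905 μs; sum = 269.042 μs.
End-to-end = 270.6 μs.

270.6 μs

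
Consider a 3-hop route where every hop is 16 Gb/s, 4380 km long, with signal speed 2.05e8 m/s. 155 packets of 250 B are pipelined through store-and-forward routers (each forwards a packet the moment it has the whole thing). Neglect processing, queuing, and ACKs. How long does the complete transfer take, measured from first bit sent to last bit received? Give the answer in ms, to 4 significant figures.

Per-hop transmission t_tx = L/R = 2000/16000000000 = 0.000125 ms.
Per-hop propagation t_prop = 4380000/2.05e+08 = 21.3659 ms.
Pipeline fill: first packet needs 3·t_tx to clear all hops; remaining 154 packets each add one t_tx.
Total = (3+155-1)·t_tx + 3·t_prop = 157·0.000125 + 3·21.3659 = 64.12 ms.

64.12 ms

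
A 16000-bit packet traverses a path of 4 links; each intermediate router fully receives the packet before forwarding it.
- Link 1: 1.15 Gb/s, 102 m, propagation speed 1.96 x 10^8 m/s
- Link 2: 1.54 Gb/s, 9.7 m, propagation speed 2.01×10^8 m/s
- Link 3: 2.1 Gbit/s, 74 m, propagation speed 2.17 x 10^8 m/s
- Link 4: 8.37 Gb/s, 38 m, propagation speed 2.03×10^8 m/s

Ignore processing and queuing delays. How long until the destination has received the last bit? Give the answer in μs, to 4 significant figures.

34.93 μs

Transmission delays (L/R per hop): 13.913, 10.3896, 7.61905, 1.91159 μs; sum = 33.8333 μs.
Propagation delays (d/s per hop): 0.520408, 0.0482587, 0.341014, 0.187192 μs; sum = 1.09687 μs.
End-to-end = 34.93 μs.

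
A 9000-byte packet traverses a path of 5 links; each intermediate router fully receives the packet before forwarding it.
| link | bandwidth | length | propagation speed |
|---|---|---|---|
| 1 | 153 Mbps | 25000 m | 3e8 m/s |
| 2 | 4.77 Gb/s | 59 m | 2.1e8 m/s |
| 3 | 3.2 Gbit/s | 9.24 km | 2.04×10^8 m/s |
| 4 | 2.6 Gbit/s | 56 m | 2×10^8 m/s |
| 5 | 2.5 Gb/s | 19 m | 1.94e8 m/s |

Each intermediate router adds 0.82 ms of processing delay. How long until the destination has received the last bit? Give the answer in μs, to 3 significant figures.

L = 9000 × 8 = 72000 bits.
Transmission delays (L/R per hop): 470.588, 15.0943, 22.5, 27.6923, 28.8 μs; sum = 564.675 μs.
Propagation delays (d/s per hop): 83.3333, 0.280952, 45.2941, 0.28, 0.0979381 μs; sum = 129.286 μs.
Processing at 4 router(s): 4 × 0.82 ms = 3280 μs.
End-to-end = 3970 μs.

3970 μs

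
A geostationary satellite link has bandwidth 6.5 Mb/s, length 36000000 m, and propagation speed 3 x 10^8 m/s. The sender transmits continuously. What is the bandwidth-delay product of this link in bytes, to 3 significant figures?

Propagation delay = 36000000 / 300000000 = 0.12 s.
BDP = R × t_prop = 6500000 × 0.12 = 780000 bits.
In bytes: 780000/8 = 97500 bytes.

97500 bytes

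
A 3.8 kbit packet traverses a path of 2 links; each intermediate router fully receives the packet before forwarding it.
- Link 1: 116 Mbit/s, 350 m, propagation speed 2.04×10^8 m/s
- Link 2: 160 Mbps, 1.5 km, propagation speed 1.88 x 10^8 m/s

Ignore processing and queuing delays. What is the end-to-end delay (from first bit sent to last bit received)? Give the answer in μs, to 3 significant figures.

L = 3800 bits.
Transmission delays (L/R per hop): 32.7586, 23.75 μs; sum = 56.5086 μs.
Propagation delays (d/s per hop): 1.71569, 7.97872 μs; sum = 9.69441 μs.
End-to-end = 66.2 μs.

66.2 μs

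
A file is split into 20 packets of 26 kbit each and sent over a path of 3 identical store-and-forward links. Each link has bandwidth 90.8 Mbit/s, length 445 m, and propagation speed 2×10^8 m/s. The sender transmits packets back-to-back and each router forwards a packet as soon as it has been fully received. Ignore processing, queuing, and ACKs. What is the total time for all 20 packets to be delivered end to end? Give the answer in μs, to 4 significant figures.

6306 μs

Per-hop transmission t_tx = L/R = 26000/90800000 = 286.344 μs.
Per-hop propagation t_prop = 445/200000000 = 2.225 μs.
Pipeline fill: first packet needs 3·t_tx to clear all hops; remaining 19 packets each add one t_tx.
Total = (3+20-1)·t_tx + 3·t_prop = 22·286.344 + 3·2.225 = 6306 μs.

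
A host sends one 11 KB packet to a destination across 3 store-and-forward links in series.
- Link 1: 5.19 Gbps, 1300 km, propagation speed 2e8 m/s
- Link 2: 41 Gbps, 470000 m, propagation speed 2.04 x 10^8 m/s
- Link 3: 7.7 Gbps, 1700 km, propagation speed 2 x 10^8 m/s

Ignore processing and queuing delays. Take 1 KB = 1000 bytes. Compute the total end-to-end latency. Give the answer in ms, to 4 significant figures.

L = 88000 bits.
Transmission delays (L/R per hop): 0.0169557, 0.00214634, 0.0114286 ms; sum = 0.0305306 ms.
Propagation delays (d/s per hop): 6.5, 2.30392, 8.5 ms; sum = 17.3039 ms.
End-to-end = 17.33 ms.

17.33 ms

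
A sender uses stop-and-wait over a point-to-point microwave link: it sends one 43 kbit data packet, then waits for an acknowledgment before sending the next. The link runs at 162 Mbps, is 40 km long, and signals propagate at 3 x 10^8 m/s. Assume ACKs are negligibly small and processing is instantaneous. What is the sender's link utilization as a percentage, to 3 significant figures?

49.9 %

t_tx = L/R = 43000/162000000 = 0.000265432 s.
t_prop = 40000/300000000 = 0.000133333 s; RTT = 0.000266667 s.
Cycle = t_tx + RTT = 0.000532099 s.
Utilization = t_tx / cycle = 0.000265432/0.000532099 = 49.9 %.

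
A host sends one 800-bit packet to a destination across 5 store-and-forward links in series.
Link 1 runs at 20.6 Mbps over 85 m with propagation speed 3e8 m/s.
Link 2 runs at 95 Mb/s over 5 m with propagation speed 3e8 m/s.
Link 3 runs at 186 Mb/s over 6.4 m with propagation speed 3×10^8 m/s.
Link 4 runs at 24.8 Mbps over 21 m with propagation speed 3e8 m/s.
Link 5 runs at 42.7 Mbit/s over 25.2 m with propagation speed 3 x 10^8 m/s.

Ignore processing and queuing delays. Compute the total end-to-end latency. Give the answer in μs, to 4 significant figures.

Transmission delays (L/R per hop): 38.835, 8.42105, 4.30108, 32.2581, 18.7354 μs; sum = 102.551 μs.
Propagation delays (d/s per hop): 0.283333, 0.0166667, 0.0213333, 0.07, 0.084 μs; sum = 0.475333 μs.
End-to-end = 103.0 μs.

103.0 μs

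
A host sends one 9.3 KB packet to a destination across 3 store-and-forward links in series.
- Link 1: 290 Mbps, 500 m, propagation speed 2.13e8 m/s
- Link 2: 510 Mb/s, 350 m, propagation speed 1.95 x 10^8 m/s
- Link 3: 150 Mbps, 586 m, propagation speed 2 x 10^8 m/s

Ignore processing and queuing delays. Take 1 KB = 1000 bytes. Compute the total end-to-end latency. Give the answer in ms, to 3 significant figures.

L = 74400 bits.
Transmission delays (L/R per hop): 0.256552, 0.145882, 0.496 ms; sum = 0.898434 ms.
Propagation delays (d/s per hop): 0.00234742, 0.00179487, 0.00293 ms; sum = 0.00707229 ms.
End-to-end = 0.906 ms.

0.906 ms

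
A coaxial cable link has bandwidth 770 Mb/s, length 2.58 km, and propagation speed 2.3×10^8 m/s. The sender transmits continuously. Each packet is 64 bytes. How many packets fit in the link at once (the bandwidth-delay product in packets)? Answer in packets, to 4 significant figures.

Propagation delay = 2580 / 2.3e+08 = 1.12174e-05 s.
BDP = R × t_prop = 770000000 × 1.12174e-05 = 8637.39 bits.
In packets of 512 bits: 16.87 packets.

16.87 packets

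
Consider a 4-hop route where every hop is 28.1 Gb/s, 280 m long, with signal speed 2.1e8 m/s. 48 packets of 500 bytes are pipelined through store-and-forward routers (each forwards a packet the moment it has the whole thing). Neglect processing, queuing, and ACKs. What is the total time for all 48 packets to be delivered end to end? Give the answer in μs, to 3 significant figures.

12.6 μs

Per-hop transmission t_tx = L/R = 4000/28100000000 = 0.142349 μs.
Per-hop propagation t_prop = 280/210000000 = 1.33333 μs.
Pipeline fill: first packet needs 4·t_tx to clear all hops; remaining 47 packets each add one t_tx.
Total = (4+48-1)·t_tx + 4·t_prop = 51·0.142349 + 4·1.33333 = 12.6 μs.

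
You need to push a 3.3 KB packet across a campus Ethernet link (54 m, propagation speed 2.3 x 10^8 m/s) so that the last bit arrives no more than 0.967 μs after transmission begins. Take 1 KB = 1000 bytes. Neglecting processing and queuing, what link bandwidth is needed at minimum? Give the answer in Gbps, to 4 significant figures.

36.05 Gbps

L = 26400 bits.
Propagation delay = 54 / 2.3e+08 = 0.234783 μs.
Transmission budget = 0.967 − 0.234783 = 0.732217 μs.
R ≥ L / t_tx = 26400 bits / 7.32217e-07 s = 36.05 Gbps.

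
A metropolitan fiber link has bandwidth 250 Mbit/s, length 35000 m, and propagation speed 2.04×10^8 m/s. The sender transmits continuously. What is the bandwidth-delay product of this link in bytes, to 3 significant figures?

5360 bytes

Propagation delay = 35000 / 204000000 = 0.000171569 s.
BDP = R × t_prop = 250000000 × 0.000171569 = 42892.2 bits.
In bytes: 42892.2/8 = 5360 bytes.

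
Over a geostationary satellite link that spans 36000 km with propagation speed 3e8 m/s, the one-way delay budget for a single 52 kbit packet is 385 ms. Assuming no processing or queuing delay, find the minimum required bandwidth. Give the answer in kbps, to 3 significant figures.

196 kbps

Propagation delay = 36000000 / 300000000 = 120 ms.
Transmission budget = 385 − 120 = 265 ms.
R ≥ L / t_tx = 52000 bits / 0.265 s = 196 kbps.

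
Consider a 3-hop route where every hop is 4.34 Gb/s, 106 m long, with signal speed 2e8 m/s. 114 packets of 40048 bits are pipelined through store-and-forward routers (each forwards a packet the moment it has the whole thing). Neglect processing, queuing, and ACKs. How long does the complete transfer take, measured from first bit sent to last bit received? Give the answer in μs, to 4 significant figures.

Per-hop transmission t_tx = L/R = 40048/4340000000 = 9.22765 μs.
Per-hop propagation t_prop = 106/200000000 = 0.53 μs.
Pipeline fill: first packet needs 3·t_tx to clear all hops; remaining 113 packets each add one t_tx.
Total = (3+114-1)·t_tx + 3·t_prop = 116·9.22765 + 3·0.53 = 1072 μs.

1072 μs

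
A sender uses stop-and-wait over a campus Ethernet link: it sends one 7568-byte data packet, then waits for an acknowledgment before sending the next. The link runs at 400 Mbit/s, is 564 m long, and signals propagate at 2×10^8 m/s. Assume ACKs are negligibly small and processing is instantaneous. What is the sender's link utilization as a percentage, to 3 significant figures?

t_tx = L/R = 60544/400000000 = 0.00015136 s.
t_prop = 564/200000000 = 2.82e-06 s; RTT = 5.64e-06 s.
Cycle = t_tx + RTT = 0.000157 s.
Utilization = t_tx / cycle = 0.00015136/0.000157 = 96.4 %.

96.4 %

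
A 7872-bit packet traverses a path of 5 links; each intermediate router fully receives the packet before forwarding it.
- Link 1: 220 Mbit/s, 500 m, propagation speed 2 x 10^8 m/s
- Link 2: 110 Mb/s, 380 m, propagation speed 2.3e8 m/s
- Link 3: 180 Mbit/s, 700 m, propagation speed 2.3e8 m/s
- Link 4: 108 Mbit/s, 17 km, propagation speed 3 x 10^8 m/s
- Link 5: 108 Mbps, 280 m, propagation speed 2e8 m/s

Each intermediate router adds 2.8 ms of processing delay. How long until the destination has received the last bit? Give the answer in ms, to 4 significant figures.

Transmission delays (L/R per hop): 0.0357818, 0.0715636, 0.0437333, 0.0728889, 0.0728889 ms; sum = 0.296857 ms.
Propagation delays (d/s per hop): 0.0025, 0.00165217, 0.00304348, 0.0566667, 0.0014 ms; sum = 0.0652623 ms.
Processing at 4 router(s): 4 × 2.8 ms = 11.2 ms.
End-to-end = 11.56 ms.

11.56 ms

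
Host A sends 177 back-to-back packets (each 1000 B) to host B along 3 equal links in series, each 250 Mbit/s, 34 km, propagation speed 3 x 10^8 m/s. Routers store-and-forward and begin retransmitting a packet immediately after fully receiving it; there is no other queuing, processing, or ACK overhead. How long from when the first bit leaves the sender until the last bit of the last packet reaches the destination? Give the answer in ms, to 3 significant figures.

6.07 ms

Per-hop transmission t_tx = L/R = 8000/250000000 = 0.032 ms.
Per-hop propagation t_prop = 34000/300000000 = 0.113333 ms.
Pipeline fill: first packet needs 3·t_tx to clear all hops; remaining 176 packets each add one t_tx.
Total = (3+177-1)·t_tx + 3·t_prop = 179·0.032 + 3·0.113333 = 6.07 ms.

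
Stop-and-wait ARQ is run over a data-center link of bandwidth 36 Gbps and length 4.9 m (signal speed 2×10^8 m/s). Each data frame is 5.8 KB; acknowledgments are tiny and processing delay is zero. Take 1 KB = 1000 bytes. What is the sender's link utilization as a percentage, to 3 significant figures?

96.3 %

t_tx = L/R = 46400/36000000000 = 1.28889e-06 s.
t_prop = 4.9/200000000 = 2.45e-08 s; RTT = 4.9e-08 s.
Cycle = t_tx + RTT = 1.33789e-06 s.
Utilization = t_tx / cycle = 1.28889e-06/1.33789e-06 = 96.3 %.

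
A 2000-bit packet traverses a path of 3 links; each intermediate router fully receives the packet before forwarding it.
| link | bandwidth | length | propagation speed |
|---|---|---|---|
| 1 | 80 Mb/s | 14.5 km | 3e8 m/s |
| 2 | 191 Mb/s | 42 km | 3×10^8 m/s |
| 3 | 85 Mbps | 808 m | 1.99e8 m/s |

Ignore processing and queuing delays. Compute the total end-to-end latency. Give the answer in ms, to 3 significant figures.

0.251 ms

Transmission delays (L/R per hop): 0.025, 0.0104712, 0.0235294 ms; sum = 0.0590006 ms.
Propagation delays (d/s per hop): 0.0483333, 0.14, 0.0040603 ms; sum = 0.192394 ms.
End-to-end = 0.251 ms.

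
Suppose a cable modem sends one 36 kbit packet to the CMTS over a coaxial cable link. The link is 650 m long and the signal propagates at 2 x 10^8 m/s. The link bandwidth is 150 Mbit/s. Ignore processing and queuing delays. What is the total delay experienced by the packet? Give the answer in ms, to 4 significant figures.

0.2433 ms

L = 36000 bits.
Transmission delay = L/R = 36000 / 150000000 = 0.24 ms.
Propagation delay = d/s = 650 m / 200000000 m/s = 0.00325 ms.
Total = 0.2433 ms.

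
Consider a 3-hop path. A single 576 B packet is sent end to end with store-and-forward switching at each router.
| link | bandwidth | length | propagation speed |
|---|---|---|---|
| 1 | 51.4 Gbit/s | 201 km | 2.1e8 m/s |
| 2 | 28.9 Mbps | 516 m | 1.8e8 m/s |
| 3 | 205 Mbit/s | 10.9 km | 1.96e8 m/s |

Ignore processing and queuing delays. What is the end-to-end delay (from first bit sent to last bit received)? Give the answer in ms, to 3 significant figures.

1.20 ms

L = 576 × 8 = 4608 bits.
Transmission delays (L/R per hop): 8.96498e-05, 0.159446, 0.022478 ms; sum = 0.182014 ms.
Propagation delays (d/s per hop): 0.957143, 0.00286667, 0.0556122 ms; sum = 1.01562 ms.
End-to-end = 1.20 ms.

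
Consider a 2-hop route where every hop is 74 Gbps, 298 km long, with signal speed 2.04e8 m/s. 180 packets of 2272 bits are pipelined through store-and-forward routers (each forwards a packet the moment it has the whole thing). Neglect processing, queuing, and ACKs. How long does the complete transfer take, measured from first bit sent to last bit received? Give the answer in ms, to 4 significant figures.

2.927 ms

Per-hop transmission t_tx = L/R = 2272/74000000000 = 3.07027e-05 ms.
Per-hop propagation t_prop = 298000/204000000 = 1.46078 ms.
Pipeline fill: first packet needs 2·t_tx to clear all hops; remaining 179 packets each add one t_tx.
Total = (2+180-1)·t_tx + 2·t_prop = 181·3.07027e-05 + 2·1.46078 = 2.927 ms.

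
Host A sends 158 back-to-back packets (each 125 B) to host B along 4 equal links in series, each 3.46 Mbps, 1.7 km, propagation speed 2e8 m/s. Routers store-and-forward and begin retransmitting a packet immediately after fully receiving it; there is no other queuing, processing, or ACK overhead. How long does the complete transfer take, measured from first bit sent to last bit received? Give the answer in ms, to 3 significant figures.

46.6 ms

Per-hop transmission t_tx = L/R = 1000/3460000 = 0.289017 ms.
Per-hop propagation t_prop = 1700/200000000 = 0.0085 ms.
Pipeline fill: first packet needs 4·t_tx to clear all hops; remaining 157 packets each add one t_tx.
Total = (4+158-1)·t_tx + 4·t_prop = 161·0.289017 + 4·0.0085 = 46.6 ms.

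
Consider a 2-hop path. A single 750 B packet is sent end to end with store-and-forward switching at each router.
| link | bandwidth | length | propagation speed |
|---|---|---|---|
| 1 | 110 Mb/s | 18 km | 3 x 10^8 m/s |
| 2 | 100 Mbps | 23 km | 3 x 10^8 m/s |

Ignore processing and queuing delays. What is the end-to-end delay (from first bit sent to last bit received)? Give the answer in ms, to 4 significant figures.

L = 750 × 8 = 6000 bits.
Transmission delays (L/R per hop): 0.0545455, 0.06 ms; sum = 0.114545 ms.
Propagation delays (d/s per hop): 0.06, 0.0766667 ms; sum = 0.136667 ms.
End-to-end = 0.2512 ms.

0.2512 ms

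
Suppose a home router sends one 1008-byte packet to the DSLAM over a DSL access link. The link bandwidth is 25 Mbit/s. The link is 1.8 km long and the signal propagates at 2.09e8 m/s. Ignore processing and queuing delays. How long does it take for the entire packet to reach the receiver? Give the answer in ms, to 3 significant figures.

L = 1008 × 8 = 8064 bits.
Transmission delay = L/R = 8064 / 25000000 = 0.32256 ms.
Propagation delay = d/s = 1800 m / 209000000 m/s = 0.00861244 ms.
Total = 0.331 ms.

0.331 ms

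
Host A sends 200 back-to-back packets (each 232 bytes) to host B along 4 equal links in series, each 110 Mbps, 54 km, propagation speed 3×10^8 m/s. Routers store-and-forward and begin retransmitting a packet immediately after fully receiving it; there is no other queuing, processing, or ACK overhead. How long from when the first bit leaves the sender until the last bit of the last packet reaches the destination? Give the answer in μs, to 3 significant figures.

Per-hop transmission t_tx = L/R = 1856/110000000 = 16.8727 μs.
Per-hop propagation t_prop = 54000/300000000 = 180 μs.
Pipeline fill: first packet needs 4·t_tx to clear all hops; remaining 199 packets each add one t_tx.
Total = (4+200-1)·t_tx + 4·t_prop = 203·16.8727 + 4·180 = 4150 μs.

4150 μs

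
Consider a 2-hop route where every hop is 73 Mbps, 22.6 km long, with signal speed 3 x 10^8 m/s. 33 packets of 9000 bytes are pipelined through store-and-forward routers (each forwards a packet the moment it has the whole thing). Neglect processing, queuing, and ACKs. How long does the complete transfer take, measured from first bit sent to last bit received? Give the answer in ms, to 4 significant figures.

Per-hop transmission t_tx = L/R = 72000/73000000 = 0.986301 ms.
Per-hop propagation t_prop = 22600/300000000 = 0.0753333 ms.
Pipeline fill: first packet needs 2·t_tx to clear all hops; remaining 32 packets each add one t_tx.
Total = (2+33-1)·t_tx + 2·t_prop = 34·0.986301 + 2·0.0753333 = 33.68 ms.

33.68 ms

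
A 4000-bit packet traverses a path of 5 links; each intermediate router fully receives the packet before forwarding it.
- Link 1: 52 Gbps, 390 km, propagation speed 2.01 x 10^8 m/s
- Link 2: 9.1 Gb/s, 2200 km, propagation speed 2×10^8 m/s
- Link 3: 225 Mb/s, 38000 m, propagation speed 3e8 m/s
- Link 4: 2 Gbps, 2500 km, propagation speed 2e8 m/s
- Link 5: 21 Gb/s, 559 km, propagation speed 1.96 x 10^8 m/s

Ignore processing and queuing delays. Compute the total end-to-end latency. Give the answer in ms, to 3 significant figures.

28.4 ms

Transmission delays (L/R per hop): 7.69231e-05, 0.00043956, 0.0177778, 0.002, 0.000190476 ms; sum = 0.0204847 ms.
Propagation delays (d/s per hop): 1.9403, 11, 0.126667, 12.5, 2.85204 ms; sum = 28.419 ms.
End-to-end = 28.4 ms.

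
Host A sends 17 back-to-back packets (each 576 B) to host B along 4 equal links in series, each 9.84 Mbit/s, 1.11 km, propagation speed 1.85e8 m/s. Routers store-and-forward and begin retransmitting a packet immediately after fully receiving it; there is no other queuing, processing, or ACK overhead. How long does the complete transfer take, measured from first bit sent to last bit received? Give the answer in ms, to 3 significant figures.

9.39 ms

Per-hop transmission t_tx = L/R = 4608/9840000 = 0.468293 ms.
Per-hop propagation t_prop = 1110/185000000 = 0.006 ms.
Pipeline fill: first packet needs 4·t_tx to clear all hops; remaining 16 packets each add one t_tx.
Total = (4+17-1)·t_tx + 4·t_prop = 20·0.468293 + 4·0.006 = 9.39 ms.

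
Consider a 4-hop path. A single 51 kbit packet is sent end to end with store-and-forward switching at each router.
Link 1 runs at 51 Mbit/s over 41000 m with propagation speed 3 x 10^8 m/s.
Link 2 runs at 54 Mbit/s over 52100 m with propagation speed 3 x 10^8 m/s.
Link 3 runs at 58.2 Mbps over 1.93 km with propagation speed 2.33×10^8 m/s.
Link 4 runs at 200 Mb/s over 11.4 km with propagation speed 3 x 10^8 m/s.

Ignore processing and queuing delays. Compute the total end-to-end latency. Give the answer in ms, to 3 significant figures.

L = 51000 bits.
Transmission delays (L/R per hop): 1, 0.944444, 0.876289, 0.255 ms; sum = 3.07573 ms.
Propagation delays (d/s per hop): 0.136667, 0.173667, 0.00828326, 0.038 ms; sum = 0.356617 ms.
End-to-end = 3.43 ms.

3.43 ms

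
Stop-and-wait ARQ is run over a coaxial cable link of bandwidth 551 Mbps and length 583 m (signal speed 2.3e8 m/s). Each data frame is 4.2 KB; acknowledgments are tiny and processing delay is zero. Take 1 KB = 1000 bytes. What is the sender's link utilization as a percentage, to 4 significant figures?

t_tx = L/R = 33600/551000000 = 6.098e-05 s.
t_prop = 583/2.3e+08 = 2.53478e-06 s; RTT = 5.06957e-06 s.
Cycle = t_tx + RTT = 6.60496e-05 s.
Utilization = t_tx / cycle = 6.098e-05/6.60496e-05 = 92.32 %.

92.32 %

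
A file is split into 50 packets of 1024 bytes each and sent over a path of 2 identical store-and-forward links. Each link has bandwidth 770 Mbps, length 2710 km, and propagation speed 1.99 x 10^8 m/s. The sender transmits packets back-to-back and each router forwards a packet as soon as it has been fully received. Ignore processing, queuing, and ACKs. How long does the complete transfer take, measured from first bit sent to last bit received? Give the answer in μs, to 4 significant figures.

Per-hop transmission t_tx = L/R = 8192/770000000 = 10.639 μs.
Per-hop propagation t_prop = 2710000/199000000 = 13618.1 μs.
Pipeline fill: first packet needs 2·t_tx to clear all hops; remaining 49 packets each add one t_tx.
Total = (2+50-1)·t_tx + 2·t_prop = 51·10.639 + 2·13618.1 = 27780 μs.

27780 μs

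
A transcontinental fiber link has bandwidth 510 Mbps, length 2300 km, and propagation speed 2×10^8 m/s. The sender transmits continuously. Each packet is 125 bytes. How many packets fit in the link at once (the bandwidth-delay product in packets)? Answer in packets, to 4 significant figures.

Propagation delay = 2300000 / 200000000 = 0.0115 s.
BDP = R × t_prop = 510000000 × 0.0115 = 5865000 bits.
In packets of 1000 bits: 5865 packets.

5865 packets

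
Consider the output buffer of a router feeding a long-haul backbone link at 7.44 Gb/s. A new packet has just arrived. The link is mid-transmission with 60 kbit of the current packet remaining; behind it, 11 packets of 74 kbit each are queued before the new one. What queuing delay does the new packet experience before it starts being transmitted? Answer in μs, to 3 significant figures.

117 μs

Each queued packet: L/R = 74000/7440000000 = 9.94624 μs.
11 queued → 109.409 μs.
Plus remaining 60000 bits of current packet: 8.06452 μs.
Queuing delay = 117 μs.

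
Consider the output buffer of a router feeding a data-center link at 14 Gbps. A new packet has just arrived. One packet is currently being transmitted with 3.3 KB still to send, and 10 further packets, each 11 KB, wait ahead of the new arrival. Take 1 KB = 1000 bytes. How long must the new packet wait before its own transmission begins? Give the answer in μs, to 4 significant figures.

Each queued packet: L/R = 88000/14000000000 = 6.28571 μs.
10 queued → 62.8571 μs.
Plus remaining 26400 bits of current packet: 1.88571 μs.
Queuing delay = 64.74 μs.

64.74 μs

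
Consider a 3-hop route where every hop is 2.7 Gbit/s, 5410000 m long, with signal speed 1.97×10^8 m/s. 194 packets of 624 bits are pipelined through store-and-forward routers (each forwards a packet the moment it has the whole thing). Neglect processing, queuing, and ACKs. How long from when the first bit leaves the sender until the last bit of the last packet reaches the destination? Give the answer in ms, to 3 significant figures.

Per-hop transmission t_tx = L/R = 624/2700000000 = 0.000231111 ms.
Per-hop propagation t_prop = 5410000/197000000 = 27.4619 ms.
Pipeline fill: first packet needs 3·t_tx to clear all hops; remaining 193 packets each add one t_tx.
Total = (3+194-1)·t_tx + 3·t_prop = 196·0.000231111 + 3·27.4619 = 82.4 ms.

82.4 ms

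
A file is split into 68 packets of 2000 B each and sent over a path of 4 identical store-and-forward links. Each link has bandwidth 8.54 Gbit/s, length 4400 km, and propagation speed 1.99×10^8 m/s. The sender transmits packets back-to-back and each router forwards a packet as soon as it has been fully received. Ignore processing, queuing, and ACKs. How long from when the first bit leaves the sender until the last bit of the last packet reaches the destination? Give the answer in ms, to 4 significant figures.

Per-hop transmission t_tx = L/R = 16000/8.54e+09 = 0.00187354 ms.
Per-hop propagation t_prop = 4400000/199000000 = 22.1106 ms.
Pipeline fill: first packet needs 4·t_tx to clear all hops; remaining 67 packets each add one t_tx.
Total = (4+68-1)·t_tx + 4·t_prop = 71·0.00187354 + 4·22.1106 = 88.58 ms.

88.58 ms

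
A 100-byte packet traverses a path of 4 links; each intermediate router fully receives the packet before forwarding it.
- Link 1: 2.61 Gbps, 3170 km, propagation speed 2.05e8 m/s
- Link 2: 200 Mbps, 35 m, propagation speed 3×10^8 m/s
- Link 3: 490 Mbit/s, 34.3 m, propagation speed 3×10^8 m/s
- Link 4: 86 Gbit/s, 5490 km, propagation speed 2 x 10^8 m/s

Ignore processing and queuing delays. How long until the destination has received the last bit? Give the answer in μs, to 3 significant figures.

L = 100 × 8 = 800 bits.
Transmission delays (L/R per hop): 0.306513, 4, 1.63265, 0.00930233 μs; sum = 5.94847 μs.
Propagation delays (d/s per hop): 15463.4, 0.116667, 0.114333, 27450 μs; sum = 42913.6 μs.
End-to-end = 42900 μs.

42900 μs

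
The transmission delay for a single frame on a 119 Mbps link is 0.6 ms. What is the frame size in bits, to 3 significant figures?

L = R × t_tx = 119000000 b/s × 0.0006 s = 71400 bits.

71400 bits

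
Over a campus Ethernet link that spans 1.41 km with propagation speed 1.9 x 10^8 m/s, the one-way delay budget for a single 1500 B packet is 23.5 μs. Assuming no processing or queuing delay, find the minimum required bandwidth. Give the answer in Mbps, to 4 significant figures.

L = 12000 bits.
Propagation delay = 1410 / 190000000 = 7.42105 μs.
Transmission budget = 23.5 − 7.42105 = 16.0789 μs.
R ≥ L / t_tx = 12000 bits / 1.60789e-05 s = 746.3 Mbps.

746.3 Mbps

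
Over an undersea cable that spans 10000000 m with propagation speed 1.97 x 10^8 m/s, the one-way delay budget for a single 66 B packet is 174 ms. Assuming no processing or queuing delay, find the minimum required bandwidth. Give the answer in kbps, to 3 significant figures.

4.28 kbps

L = 528 bits.
Propagation delay = 10000000 / 197000000 = 50.7614 ms.
Transmission budget = 174 − 50.7614 = 123.239 ms.
R ≥ L / t_tx = 528 bits / 0.123239 s = 4.28 kbps.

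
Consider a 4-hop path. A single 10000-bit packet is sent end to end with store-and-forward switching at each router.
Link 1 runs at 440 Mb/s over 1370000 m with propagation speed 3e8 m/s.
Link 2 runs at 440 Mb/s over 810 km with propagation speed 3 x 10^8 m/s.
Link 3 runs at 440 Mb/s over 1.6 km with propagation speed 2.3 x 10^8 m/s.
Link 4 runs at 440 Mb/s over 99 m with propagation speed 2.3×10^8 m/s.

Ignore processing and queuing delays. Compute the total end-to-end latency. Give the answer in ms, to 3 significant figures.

7.36 ms

Transmission delay per hop = L/R = 10000/440000000 = 0.0227273 ms; 4 hops → 0.0909091 ms.
Propagation delays (d/s per hop): 4.56667, 2.7, 0.00695652, 0.000430435 ms; sum = 7.27405 ms.
End-to-end = 7.36 ms.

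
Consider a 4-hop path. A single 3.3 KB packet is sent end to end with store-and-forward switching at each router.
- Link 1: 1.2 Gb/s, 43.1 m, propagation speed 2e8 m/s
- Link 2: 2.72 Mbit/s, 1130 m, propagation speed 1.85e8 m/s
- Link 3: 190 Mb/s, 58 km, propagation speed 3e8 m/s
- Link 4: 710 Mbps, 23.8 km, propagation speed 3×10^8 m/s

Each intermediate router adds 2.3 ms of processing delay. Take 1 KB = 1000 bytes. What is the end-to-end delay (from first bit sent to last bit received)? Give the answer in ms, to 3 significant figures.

17.1 ms

L = 26400 bits.
Transmission delays (L/R per hop): 0.022, 9.70588, 0.138947, 0.0371831 ms; sum = 9.90401 ms.
Propagation delays (d/s per hop): 0.0002155, 0.00610811, 0.193333, 0.0793333 ms; sum = 0.27899 ms.
Processing at 3 router(s): 3 × 2.3 ms = 6.9 ms.
End-to-end = 17.1 ms.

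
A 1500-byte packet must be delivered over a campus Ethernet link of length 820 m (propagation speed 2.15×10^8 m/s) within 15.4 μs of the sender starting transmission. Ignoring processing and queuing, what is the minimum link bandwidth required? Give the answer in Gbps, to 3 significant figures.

L = 12000 bits.
Propagation delay = 820 / 215000000 = 3.81395 μs.
Transmission budget = 15.4 − 3.81395 = 11.586 μs.
R ≥ L / t_tx = 12000 bits / 1.1586e-05 s = 1.04 Gbps.

1.04 Gbps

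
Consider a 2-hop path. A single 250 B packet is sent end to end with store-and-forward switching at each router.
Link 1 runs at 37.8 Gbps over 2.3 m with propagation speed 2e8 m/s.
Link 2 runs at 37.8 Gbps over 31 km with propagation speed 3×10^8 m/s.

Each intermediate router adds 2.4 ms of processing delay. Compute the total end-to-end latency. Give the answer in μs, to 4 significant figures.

L = 250 × 8 = 2000 bits.
Transmission delay per hop = L/R = 2000/37800000000 = 0.0529101 μs; 2 hops → 0.10582 μs.
Propagation delays (d/s per hop): 0.0115, 103.333 μs; sum = 103.345 μs.
Processing at 1 router(s): 1 × 2.4 ms = 2400 μs.
End-to-end = 2503 μs.

2503 μs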